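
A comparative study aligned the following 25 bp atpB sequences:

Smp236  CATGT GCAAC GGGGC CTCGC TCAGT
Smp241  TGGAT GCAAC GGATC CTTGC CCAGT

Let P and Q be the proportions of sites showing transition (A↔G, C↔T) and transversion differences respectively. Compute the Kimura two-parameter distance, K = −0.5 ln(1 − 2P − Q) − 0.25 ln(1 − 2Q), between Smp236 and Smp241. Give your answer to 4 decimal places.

0.4541

The sequences differ at positions 1 (C/T, transition), 2 (A/G, transition), 3 (T/G, transversion), 4 (G/A, transition), 13 (G/A, transition), 14 (G/T, transversion), 18 (C/T, transition), 21 (T/C, transition).
Of the 8 differences, 6 transitions and 2 transversions over 25 sites: P = 6/25 = 0.240000, Q = 2/25 = 0.080000.
d = −0.5·ln(0.440000) − 0.25·ln(0.840000) = −0.5·(-0.820981) − 0.25·(-0.174353) = 0.4541.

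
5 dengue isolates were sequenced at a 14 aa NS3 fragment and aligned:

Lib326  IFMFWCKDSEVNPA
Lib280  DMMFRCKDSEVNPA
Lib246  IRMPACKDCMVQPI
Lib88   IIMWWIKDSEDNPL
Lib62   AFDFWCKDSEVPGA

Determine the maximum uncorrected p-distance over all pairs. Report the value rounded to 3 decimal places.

Pairwise Hamming distances:
  Lib326 vs Lib280: 3
  Lib326 vs Lib246: 7
  Lib326 vs Lib88: 5
  Lib326 vs Lib62: 4
  Lib280 vs Lib246: 8
  Lib280 vs Lib88: 7
  Lib280 vs Lib62: 6
  Lib246 vs Lib88: 9
  Lib246 vs Lib62: 10
  Lib88 vs Lib62: 9
The largest is 10 mismatches, between Lib246 and Lib62; p = 10/14 = 0.714.

0.714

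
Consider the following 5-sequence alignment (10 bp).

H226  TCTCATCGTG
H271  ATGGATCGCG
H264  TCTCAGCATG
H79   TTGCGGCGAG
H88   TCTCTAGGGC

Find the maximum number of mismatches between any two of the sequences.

9

Pairwise Hamming distances:
  H226 vs H271: 5
  H226 vs H264: 2
  H226 vs H79: 5
  H226 vs H88: 5
  H271 vs H264: 7
  H271 vs H79: 5
  H271 vs H88: 9
  H264 vs H79: 5
  H264 vs H88: 6
  H79 vs H88: 7
The largest is 9, between H271 and H88.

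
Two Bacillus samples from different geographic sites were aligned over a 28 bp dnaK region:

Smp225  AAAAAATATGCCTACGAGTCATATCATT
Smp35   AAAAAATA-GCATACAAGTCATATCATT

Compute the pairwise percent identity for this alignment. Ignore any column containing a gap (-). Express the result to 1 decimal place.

92.6%

Excluding the 1 gap column leaves 27 comparable sites.
The sequences differ at positions 12 (C/A), 16 (G/A).
25 of the 27 comparable sites match, so the percent identity is 25/27 × 100 = 92.6%.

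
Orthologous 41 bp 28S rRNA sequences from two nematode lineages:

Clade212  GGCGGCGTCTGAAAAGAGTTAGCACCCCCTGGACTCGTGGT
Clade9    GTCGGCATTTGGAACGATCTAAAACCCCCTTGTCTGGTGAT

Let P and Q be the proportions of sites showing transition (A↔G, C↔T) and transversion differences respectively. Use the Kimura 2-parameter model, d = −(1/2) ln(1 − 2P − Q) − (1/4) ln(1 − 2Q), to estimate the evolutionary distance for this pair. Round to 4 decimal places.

0.4157

Differing sites — 2:G/T (Tv); 7:G/A (Ti); 9:C/T (Ti); 12:A/G (Ti); 15:A/C (Tv); 18:G/T (Tv); 19:T/C (Ti); 22:G/A (Ti); 23:C/A (Tv); 31:G/T (Tv); 33:A/T (Tv); 36:C/G (Tv); 40:G/A (Ti).
Of the 13 differences, 6 transitions and 7 transversions over 41 sites: P = 6/41 = 0.146341, Q = 7/41 = 0.170732.
d = −0.5·ln(0.536586) − 0.25·ln(0.658536) = −0.5·(-0.622528) − 0.25·(-0.417736) = 0.4157.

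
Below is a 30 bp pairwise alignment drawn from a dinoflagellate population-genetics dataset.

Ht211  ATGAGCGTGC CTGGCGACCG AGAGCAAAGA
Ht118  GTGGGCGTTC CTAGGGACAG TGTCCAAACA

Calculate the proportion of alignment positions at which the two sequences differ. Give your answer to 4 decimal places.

Mismatches occur at site 1 (A↔G), site 4 (A↔G), site 9 (G↔T), site 13 (G↔A), site 15 (C↔G), site 19 (C↔A), site 21 (A↔T), site 23 (A↔T), site 24 (G↔C), site 29 (G↔C).
There are 10 differences over 30 sites, so p = 10/30 = 0.3333.

0.3333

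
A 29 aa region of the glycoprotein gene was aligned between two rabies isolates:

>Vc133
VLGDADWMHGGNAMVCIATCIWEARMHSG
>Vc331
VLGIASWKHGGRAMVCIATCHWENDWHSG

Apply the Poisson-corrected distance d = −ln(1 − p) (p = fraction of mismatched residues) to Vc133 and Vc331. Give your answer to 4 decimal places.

0.3228

The sequences differ at positions 4 (D/I), 6 (D/S), 8 (M/K), 12 (N/R), 21 (I/H), 24 (A/N), 25 (R/D), 26 (M/W).
p = 8/29 = 0.275862.
d = −ln(1 − 0.275862) = −ln(0.724138) = 0.3228.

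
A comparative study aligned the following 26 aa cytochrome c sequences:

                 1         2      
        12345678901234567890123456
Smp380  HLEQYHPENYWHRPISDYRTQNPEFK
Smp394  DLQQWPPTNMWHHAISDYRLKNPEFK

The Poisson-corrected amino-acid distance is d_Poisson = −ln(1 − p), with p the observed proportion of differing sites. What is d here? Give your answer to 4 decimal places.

Mismatches occur at site 1 (H↔D), site 3 (E↔Q), site 5 (Y↔W), site 6 (H↔P), site 8 (E↔T), site 10 (Y↔M), site 13 (R↔H), site 14 (P↔A), site 20 (T↔L), site 21 (Q↔K).
p = 10/26 = 0.384615.
d = −ln(1 − 0.384615) = −ln(0.615385) = 0.4855.

0.4855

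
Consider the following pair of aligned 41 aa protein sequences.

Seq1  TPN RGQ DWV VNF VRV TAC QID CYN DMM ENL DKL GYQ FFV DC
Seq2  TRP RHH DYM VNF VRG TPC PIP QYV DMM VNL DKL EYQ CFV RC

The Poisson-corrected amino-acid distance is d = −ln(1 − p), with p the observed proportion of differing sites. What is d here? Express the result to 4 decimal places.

0.4947

The sequences differ at positions 2 (P/R), 3 (N/P), 5 (G/H), 6 (Q/H), 8 (W/Y), 9 (V/M), 15 (V/G), 17 (A/P), 19 (Q/P), 21 (D/P), 22 (C/Q), 24 (N/V), 28 (E/V), 34 (G/E), 37 (F/C), 40 (D/R).
p = 16/41 = 0.390244.
d = −ln(1 − 0.390244) = −ln(0.609756) = 0.4947.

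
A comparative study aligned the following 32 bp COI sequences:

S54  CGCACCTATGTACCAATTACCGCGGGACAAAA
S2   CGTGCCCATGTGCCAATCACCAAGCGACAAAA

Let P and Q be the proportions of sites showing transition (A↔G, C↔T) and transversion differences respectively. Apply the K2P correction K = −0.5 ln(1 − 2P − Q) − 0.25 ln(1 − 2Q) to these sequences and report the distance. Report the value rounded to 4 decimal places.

Mismatches occur at site 3 (C/T, transition), site 4 (A/G, transition), site 7 (T/C, transition), site 12 (A/G, transition), site 18 (T/C, transition), site 22 (G/A, transition), site 23 (C/A, transversion), site 25 (G/C, transversion).
Of the 8 differences, 6 transitions and 2 transversions over 32 sites: P = 6/32 = 0.187500, Q = 2/32 = 0.062500.
d = −0.5·ln(0.562500) − 0.25·ln(0.875000) = −0.5·(-0.575364) − 0.25·(-0.133531) = 0.3211.

0.3211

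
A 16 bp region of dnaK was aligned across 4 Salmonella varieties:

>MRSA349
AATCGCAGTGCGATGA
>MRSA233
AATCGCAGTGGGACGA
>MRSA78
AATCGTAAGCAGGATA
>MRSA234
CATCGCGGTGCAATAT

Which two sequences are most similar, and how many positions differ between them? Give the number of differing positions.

Pairwise Hamming distances:
  MRSA349 vs MRSA233: 2
  MRSA349 vs MRSA78: 8
  MRSA349 vs MRSA234: 5
  MRSA233 vs MRSA78: 8
  MRSA233 vs MRSA234: 7
  MRSA78 vs MRSA234: 12
The smallest is 2, between MRSA349 and MRSA233.

2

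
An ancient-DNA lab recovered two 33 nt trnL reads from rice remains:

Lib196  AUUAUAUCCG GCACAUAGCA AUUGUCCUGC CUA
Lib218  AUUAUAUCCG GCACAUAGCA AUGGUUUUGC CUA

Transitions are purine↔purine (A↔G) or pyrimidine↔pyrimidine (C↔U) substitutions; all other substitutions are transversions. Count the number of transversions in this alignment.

1

Mismatches occur at site 23 (U/G, transversion), site 26 (C/U, transition), site 27 (C/U, transition).
Of the 3 differences, 2 transitions and 1 transversion, so the answer is 1.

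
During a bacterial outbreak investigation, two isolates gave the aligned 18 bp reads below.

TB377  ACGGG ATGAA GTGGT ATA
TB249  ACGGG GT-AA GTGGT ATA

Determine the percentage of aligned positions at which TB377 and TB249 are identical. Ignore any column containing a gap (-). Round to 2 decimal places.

Excluding the 1 gap column leaves 17 comparable sites.
A single mismatch occurs at site 6 (A→G).
16 of the 17 comparable sites match, so the percent identity is 16/17 × 100 = 94.12%.

94.12%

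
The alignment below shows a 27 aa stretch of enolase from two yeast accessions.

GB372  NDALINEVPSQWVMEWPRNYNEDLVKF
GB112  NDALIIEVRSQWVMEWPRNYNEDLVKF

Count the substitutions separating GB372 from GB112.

Differing sites — 6:N/I; 9:P/R.
That gives 2 mismatches out of 27 aligned sites, so the Hamming distance is 2.

2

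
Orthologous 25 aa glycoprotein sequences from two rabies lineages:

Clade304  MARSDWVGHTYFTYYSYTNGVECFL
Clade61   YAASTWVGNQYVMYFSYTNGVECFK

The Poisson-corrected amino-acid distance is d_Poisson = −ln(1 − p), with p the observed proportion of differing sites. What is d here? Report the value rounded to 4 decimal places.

0.4463

The sequences differ at positions 1 (M/Y), 3 (R/A), 5 (D/T), 9 (H/N), 10 (T/Q), 12 (F/V), 13 (T/M), 15 (Y/F), 25 (L/K).
p = 9/25 = 0.360000.
d = −ln(1 − 0.360000) = −ln(0.640000) = 0.4463.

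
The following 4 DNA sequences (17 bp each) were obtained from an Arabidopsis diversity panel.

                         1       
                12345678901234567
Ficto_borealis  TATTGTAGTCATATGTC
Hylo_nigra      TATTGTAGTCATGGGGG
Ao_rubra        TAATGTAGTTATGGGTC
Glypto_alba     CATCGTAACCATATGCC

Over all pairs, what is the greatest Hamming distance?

9

Pairwise Hamming distances:
  Ficto_borealis vs Hylo_nigra: 4
  Ficto_borealis vs Ao_rubra: 4
  Ficto_borealis vs Glypto_alba: 5
  Hylo_nigra vs Ao_rubra: 4
  Hylo_nigra vs Glypto_alba: 8
  Ao_rubra vs Glypto_alba: 9
The largest is 9, between Ao_rubra and Glypto_alba.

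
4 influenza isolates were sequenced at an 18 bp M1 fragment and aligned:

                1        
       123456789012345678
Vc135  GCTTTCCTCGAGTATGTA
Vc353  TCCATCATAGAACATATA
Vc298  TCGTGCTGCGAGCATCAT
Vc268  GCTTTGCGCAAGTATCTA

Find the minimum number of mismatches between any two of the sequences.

Pairwise Hamming distances:
  Vc135 vs Vc353: 8
  Vc135 vs Vc298: 9
  Vc135 vs Vc268: 4
  Vc353 vs Vc298: 10
  Vc353 vs Vc268: 11
  Vc298 vs Vc268: 9
The smallest is 4, between Vc135 and Vc268.

4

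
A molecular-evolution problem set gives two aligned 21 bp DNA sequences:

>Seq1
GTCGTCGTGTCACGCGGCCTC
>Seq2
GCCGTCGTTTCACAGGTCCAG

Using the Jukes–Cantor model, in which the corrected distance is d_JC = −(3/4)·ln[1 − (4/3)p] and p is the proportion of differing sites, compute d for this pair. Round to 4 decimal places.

Differing sites — 2:T/C; 9:G/T; 14:G/A; 15:C/G; 17:G/T; 20:T/A; 21:C/G.
p = 7/21 = 0.333333.
d = −0.75 · ln(1 − (4/3)·0.333333) = −0.75 · ln(0.555556) = −0.75 · (-0.587786) = 0.4408.

0.4408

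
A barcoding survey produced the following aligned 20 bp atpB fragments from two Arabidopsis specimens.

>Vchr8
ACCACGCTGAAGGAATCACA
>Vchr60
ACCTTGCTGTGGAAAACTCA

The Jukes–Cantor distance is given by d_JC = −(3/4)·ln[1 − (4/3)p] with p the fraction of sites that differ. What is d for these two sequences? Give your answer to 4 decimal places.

0.4715

The sequences differ at positions 4 (A/T), 5 (C/T), 10 (A/T), 11 (A/G), 13 (G/A), 16 (T/A), 18 (A/T).
p = 7/20 = 0.350000.
d = −0.75 · ln(1 − (4/3)·0.350000) = −0.75 · ln(0.533333) = −0.75 · (-0.628609) = 0.4715.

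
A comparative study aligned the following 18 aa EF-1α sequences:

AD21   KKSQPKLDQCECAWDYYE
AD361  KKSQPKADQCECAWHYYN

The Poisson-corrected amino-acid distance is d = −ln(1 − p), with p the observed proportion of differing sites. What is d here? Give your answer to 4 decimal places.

0.1823

The sequences differ at positions 7 (L/A), 15 (D/H), 18 (E/N).
p = 3/18 = 0.166667.
d = −ln(1 − 0.166667) = −ln(0.833333) = 0.1823.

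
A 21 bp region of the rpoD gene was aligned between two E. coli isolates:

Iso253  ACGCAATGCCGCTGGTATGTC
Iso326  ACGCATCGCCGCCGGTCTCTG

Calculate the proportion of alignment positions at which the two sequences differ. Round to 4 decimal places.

0.2857

The sequences differ at positions 6 (A/T), 7 (T/C), 13 (T/C), 17 (A/C), 19 (G/C), 21 (C/G).
There are 6 differences over 21 sites, so p = 6/21 = 0.2857.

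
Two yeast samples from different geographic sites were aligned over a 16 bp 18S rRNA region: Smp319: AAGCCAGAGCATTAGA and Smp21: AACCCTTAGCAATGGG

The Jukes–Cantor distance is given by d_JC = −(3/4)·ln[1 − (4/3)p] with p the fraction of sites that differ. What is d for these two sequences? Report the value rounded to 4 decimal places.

The sequences differ at positions 3 (G/C), 6 (A/T), 7 (G/T), 12 (T/A), 14 (A/G), 16 (A/G).
p = 6/16 = 0.375000.
d = −0.75 · ln(1 − (4/3)·0.375000) = −0.75 · ln(0.500000) = −0.75 · (-0.693147) = 0.5199.

0.5199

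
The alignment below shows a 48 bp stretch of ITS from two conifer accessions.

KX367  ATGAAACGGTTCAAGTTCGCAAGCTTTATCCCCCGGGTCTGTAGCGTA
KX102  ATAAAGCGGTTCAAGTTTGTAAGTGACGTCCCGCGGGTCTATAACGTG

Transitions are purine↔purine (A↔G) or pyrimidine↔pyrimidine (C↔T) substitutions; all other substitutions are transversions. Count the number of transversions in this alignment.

3

The sequences differ at positions 3 (G/A, transition), 6 (A/G, transition), 18 (C/T, transition), 20 (C/T, transition), 24 (C/T, transition), 25 (T/G, transversion), 26 (T/A, transversion), 27 (T/C, transition), 28 (A/G, transition), 33 (C/G, transversion), 41 (G/A, transition), 44 (G/A, transition), 48 (A/G, transition).
Of the 13 differences, 10 transitions and 3 transversions, so the answer is 3.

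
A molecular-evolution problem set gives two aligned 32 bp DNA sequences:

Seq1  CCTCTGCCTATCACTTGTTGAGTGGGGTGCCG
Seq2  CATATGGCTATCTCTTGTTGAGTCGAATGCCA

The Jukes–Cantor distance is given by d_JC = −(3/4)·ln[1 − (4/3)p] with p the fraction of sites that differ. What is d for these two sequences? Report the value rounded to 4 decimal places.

0.3041

The sequences differ at positions 2 (C/A), 4 (C/A), 7 (C/G), 13 (A/T), 24 (G/C), 26 (G/A), 27 (G/A), 32 (G/A).
p = 8/32 = 0.250000.
d = −0.75 · ln(1 − (4/3)·0.250000) = −0.75 · ln(0.666667) = −0.75 · (-0.405465) = 0.3041.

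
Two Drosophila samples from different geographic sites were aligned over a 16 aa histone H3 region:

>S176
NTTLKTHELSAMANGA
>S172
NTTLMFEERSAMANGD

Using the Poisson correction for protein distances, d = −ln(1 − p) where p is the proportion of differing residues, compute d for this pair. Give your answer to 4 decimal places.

0.3747

Mismatches occur at site 5 (K↔M), site 6 (T↔F), site 7 (H↔E), site 9 (L↔R), site 16 (A↔D).
p = 5/16 = 0.312500.
d = −ln(1 − 0.312500) = −ln(0.687500) = 0.3747.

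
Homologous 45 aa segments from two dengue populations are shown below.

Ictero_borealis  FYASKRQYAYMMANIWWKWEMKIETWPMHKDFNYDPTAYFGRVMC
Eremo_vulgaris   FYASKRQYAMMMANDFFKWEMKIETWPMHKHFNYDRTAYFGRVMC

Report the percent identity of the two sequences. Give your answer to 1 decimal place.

The sequences differ at positions 10 (Y/M), 15 (I/D), 16 (W/F), 17 (W/F), 31 (D/H), 36 (P/R).
39 of the 45 sites match, so the percent identity is 39/45 × 100 = 86.7%.

86.7%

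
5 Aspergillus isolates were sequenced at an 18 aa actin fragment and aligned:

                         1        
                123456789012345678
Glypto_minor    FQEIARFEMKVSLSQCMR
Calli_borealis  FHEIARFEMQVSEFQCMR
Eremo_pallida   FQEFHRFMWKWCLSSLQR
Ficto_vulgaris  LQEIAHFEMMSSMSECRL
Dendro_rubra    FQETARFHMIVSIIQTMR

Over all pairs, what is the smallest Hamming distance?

Pairwise Hamming distances:
  Glypto_minor vs Calli_borealis: 4
  Glypto_minor vs Eremo_pallida: 9
  Glypto_minor vs Ficto_vulgaris: 8
  Glypto_minor vs Dendro_rubra: 6
  Calli_borealis vs Eremo_pallida: 13
  Calli_borealis vs Ficto_vulgaris: 10
  Calli_borealis vs Dendro_rubra: 7
  Eremo_pallida vs Ficto_vulgaris: 14
  Eremo_pallida vs Dendro_rubra: 12
  Ficto_vulgaris vs Dendro_rubra: 12
The smallest is 4, between Glypto_minor and Calli_borealis.

4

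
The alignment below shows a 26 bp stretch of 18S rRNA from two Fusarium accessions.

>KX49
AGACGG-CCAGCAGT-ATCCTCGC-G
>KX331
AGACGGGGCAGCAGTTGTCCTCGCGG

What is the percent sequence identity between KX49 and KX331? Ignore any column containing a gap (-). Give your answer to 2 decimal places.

Excluding the 3 gap columns leaves 23 comparable sites.
Mismatches occur at site 8 (C↔G), site 17 (A↔G).
21 of the 23 comparable sites match, so the percent identity is 21/23 × 100 = 91.30%.

91.30%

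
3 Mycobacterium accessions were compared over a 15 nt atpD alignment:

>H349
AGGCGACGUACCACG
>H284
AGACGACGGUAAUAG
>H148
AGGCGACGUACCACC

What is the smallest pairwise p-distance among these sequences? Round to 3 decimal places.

Pairwise Hamming distances:
  H349 vs H284: 7
  H349 vs H148: 1
  H284 vs H148: 8
The smallest is 1 mismatch, between H349 and H148; p = 1/15 = 0.067.

0.067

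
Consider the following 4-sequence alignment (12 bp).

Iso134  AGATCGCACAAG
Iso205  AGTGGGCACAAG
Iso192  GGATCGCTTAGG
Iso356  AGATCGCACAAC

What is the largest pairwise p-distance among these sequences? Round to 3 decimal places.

Pairwise Hamming distances:
  Iso134 vs Iso205: 3
  Iso134 vs Iso192: 4
  Iso134 vs Iso356: 1
  Iso205 vs Iso192: 7
  Iso205 vs Iso356: 4
  Iso192 vs Iso356: 5
The largest is 7 mismatches, between Iso205 and Iso192; p = 7/12 = 0.583.

0.583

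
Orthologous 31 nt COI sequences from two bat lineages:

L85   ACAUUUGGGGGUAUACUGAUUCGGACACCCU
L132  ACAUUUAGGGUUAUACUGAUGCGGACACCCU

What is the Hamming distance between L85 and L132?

Differing sites — 7:G/A; 11:G/U; 21:U/G.
That gives 3 mismatches out of 31 aligned sites, so the Hamming distance is 3.

3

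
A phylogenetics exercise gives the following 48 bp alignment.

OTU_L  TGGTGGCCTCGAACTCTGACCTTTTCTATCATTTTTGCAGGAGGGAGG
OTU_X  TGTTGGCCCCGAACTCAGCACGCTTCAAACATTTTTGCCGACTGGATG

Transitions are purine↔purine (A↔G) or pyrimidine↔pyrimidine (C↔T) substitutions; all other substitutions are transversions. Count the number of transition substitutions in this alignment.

3

Mismatches occur at site 3 (G/T, transversion), site 9 (T/C, transition), site 17 (T/A, transversion), site 19 (A/C, transversion), site 20 (C/A, transversion), site 22 (T/G, transversion), site 23 (T/C, transition), site 27 (T/A, transversion), site 29 (T/A, transversion), site 39 (A/C, transversion), site 41 (G/A, transition), site 42 (A/C, transversion), site 43 (G/T, transversion), site 47 (G/T, transversion).
Of the 14 differences, 3 transitions and 11 transversions, so the answer is 3.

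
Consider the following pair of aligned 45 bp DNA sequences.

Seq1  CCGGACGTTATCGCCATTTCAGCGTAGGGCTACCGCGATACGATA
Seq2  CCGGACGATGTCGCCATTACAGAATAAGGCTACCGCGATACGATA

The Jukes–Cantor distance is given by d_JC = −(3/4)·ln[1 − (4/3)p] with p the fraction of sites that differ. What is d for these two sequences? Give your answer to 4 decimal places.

0.1468

Differing sites — 8:T/A; 10:A/G; 19:T/A; 23:C/A; 24:G/A; 27:G/A.
p = 6/45 = 0.133333.
d = −0.75 · ln(1 − (4/3)·0.133333) = −0.75 · ln(0.822223) = −0.75 · (-0.195744) = 0.1468.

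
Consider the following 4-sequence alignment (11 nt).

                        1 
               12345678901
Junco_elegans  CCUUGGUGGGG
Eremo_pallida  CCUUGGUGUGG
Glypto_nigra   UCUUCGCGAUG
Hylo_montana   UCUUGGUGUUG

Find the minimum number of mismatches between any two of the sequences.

1

Pairwise Hamming distances:
  Junco_elegans vs Eremo_pallida: 1
  Junco_elegans vs Glypto_nigra: 5
  Junco_elegans vs Hylo_montana: 3
  Eremo_pallida vs Glypto_nigra: 5
  Eremo_pallida vs Hylo_montana: 2
  Glypto_nigra vs Hylo_montana: 3
The smallest is 1, between Junco_elegans and Eremo_pallida.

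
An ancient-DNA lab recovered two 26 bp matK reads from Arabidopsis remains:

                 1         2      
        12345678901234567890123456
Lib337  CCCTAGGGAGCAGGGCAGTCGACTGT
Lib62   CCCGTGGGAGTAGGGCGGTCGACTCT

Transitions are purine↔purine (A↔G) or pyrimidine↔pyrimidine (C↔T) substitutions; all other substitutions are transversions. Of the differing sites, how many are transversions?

Mismatches occur at site 4 (T↔G, transversion), site 5 (A↔T, transversion), site 11 (C↔T, transition), site 17 (A↔G, transition), site 25 (G↔C, transversion).
Of the 5 differences, 2 transitions and 3 transversions, so the answer is 3.

3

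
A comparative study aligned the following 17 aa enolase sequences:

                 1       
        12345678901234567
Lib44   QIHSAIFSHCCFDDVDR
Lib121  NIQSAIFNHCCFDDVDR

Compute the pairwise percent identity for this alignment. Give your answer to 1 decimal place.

82.4%

Mismatches occur at site 1 (Q→N), site 3 (H→Q), site 8 (S→N).
14 of the 17 sites match, so the percent identity is 14/17 × 100 = 82.4%.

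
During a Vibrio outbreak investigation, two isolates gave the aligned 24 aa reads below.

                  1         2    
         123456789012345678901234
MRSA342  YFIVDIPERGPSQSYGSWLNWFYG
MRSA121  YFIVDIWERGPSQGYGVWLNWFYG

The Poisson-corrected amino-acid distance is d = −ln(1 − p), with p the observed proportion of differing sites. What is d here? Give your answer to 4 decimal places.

0.1335

The sequences differ at positions 7 (P/W), 14 (S/G), 17 (S/V).
p = 3/24 = 0.125000.
d = −ln(1 − 0.125000) = −ln(0.875000) = 0.1335.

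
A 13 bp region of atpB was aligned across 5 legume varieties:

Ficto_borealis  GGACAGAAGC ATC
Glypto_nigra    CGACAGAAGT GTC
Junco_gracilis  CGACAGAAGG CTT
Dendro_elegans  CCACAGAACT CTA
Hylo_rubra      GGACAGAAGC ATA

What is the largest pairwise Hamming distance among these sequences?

Pairwise Hamming distances:
  Ficto_borealis vs Glypto_nigra: 3
  Ficto_borealis vs Junco_gracilis: 4
  Ficto_borealis vs Dendro_elegans: 6
  Ficto_borealis vs Hylo_rubra: 1
  Glypto_nigra vs Junco_gracilis: 3
  Glypto_nigra vs Dendro_elegans: 4
  Glypto_nigra vs Hylo_rubra: 4
  Junco_gracilis vs Dendro_elegans: 4
  Junco_gracilis vs Hylo_rubra: 4
  Dendro_elegans vs Hylo_rubra: 5
The largest is 6, between Ficto_borealis and Dendro_elegans.

6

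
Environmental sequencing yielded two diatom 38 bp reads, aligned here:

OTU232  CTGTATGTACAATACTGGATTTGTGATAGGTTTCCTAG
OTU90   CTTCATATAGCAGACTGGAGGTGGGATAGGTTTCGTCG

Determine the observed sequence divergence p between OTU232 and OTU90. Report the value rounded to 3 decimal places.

The sequences differ at positions 3 (G/T), 4 (T/C), 7 (G/A), 10 (C/G), 11 (A/C), 13 (T/G), 20 (T/G), 21 (T/G), 24 (T/G), 35 (C/G), 37 (A/C).
There are 11 differences over 38 sites, so p = 11/38 = 0.289.

0.289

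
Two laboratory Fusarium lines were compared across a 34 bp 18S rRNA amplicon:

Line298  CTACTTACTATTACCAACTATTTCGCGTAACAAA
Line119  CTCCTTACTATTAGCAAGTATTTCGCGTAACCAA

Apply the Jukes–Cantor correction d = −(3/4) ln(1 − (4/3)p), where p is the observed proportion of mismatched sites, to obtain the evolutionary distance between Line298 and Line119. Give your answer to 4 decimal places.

Differing sites — 3:A/C; 14:C/G; 18:C/G; 32:A/C.
p = 4/34 = 0.117647.
d = −0.75 · ln(1 − (4/3)·0.117647) = −0.75 · ln(0.843137) = −0.75 · (-0.170626) = 0.1280.

0.1280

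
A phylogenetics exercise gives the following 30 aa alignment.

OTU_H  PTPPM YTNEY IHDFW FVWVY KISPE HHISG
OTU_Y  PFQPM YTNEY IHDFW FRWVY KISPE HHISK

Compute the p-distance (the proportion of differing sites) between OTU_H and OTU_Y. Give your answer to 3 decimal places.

0.133

Differing sites — 2:T/F; 3:P/Q; 17:V/R; 30:G/K.
There are 4 differences over 30 sites, so p = 4/30 = 0.133.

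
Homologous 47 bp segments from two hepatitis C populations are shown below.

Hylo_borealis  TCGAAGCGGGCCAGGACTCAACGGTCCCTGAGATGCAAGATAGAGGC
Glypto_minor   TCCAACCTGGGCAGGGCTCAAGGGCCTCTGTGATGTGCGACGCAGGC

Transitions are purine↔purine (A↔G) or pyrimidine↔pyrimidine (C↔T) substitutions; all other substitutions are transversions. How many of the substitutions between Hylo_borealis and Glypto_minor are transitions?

7

The sequences differ at positions 3 (G/C, transversion), 6 (G/C, transversion), 8 (G/T, transversion), 11 (C/G, transversion), 16 (A/G, transition), 22 (C/G, transversion), 25 (T/C, transition), 27 (C/T, transition), 31 (A/T, transversion), 36 (C/T, transition), 37 (A/G, transition), 38 (A/C, transversion), 41 (T/C, transition), 42 (A/G, transition), 43 (G/C, transversion).
Of the 15 differences, 7 transitions and 8 transversions, so the answer is 7.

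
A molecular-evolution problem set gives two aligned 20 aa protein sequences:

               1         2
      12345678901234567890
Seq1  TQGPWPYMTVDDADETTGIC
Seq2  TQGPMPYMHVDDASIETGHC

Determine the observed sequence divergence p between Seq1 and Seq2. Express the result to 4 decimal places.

0.3000

Mismatches occur at site 5 (W↔M), site 9 (T↔H), site 14 (D↔S), site 15 (E↔I), site 16 (T↔E), site 19 (I↔H).
There are 6 differences over 20 sites, so p = 6/20 = 0.3000.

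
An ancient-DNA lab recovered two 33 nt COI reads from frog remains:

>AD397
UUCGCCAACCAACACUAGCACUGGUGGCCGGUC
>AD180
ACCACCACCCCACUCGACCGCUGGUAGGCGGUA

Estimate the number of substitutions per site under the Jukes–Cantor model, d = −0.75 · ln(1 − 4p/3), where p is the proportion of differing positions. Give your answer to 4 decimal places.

Differing sites — 1:U/A; 2:U/C; 4:G/A; 8:A/C; 11:A/C; 14:A/U; 16:U/G; 18:G/C; 20:A/G; 26:G/A; 28:C/G; 33:C/A.
p = 12/33 = 0.363636.
d = −0.75 · ln(1 − (4/3)·0.363636) = −0.75 · ln(0.515152) = −0.75 · (-0.663293) = 0.4975.

0.4975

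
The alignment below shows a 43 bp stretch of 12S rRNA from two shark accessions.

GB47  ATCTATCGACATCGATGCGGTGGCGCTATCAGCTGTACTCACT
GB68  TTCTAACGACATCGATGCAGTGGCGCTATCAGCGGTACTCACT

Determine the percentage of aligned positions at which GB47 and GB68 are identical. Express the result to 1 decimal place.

Mismatches occur at site 1 (A→T), site 6 (T→A), site 19 (G→A), site 34 (T→G).
39 of the 43 sites match, so the percent identity is 39/43 × 100 = 90.7%.

90.7%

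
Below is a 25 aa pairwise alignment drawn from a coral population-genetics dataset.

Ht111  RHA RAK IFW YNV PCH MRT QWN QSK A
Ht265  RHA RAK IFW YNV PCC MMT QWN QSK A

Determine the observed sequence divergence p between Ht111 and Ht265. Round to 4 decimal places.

Mismatches occur at site 15 (H→C), site 17 (R→M).
There are 2 differences over 25 sites, so p = 2/25 = 0.0800.

0.0800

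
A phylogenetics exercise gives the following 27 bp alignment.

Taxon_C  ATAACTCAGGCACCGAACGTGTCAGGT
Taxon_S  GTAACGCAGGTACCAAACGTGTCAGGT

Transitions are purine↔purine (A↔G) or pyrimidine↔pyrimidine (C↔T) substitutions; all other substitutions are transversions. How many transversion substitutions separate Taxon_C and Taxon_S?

The sequences differ at positions 1 (A/G, transition), 6 (T/G, transversion), 11 (C/T, transition), 15 (G/A, transition).
Of the 4 differences, 3 transitions and 1 transversion, so the answer is 1.

1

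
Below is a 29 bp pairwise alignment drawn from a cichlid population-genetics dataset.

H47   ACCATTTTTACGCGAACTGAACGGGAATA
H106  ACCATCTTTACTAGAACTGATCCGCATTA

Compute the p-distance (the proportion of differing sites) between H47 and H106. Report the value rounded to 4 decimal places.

Mismatches occur at site 6 (T↔C), site 12 (G↔T), site 13 (C↔A), site 21 (A↔T), site 23 (G↔C), site 25 (G↔C), site 27 (A↔T).
There are 7 differences over 29 sites, so p = 7/29 = 0.2414.

0.2414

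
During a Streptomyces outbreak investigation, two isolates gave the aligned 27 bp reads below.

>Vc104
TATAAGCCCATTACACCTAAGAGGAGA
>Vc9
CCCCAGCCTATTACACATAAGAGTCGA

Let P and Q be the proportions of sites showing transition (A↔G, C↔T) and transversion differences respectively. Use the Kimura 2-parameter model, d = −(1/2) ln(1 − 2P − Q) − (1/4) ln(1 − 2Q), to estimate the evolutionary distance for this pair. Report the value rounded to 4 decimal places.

0.3773

Differing sites — 1:T/C (Ti); 2:A/C (Tv); 3:T/C (Ti); 4:A/C (Tv); 9:C/T (Ti); 17:C/A (Tv); 24:G/T (Tv); 25:A/C (Tv).
Of the 8 differences, 3 transitions and 5 transversions over 27 sites: P = 3/27 = 0.111111, Q = 5/27 = 0.185185.
d = −0.5·ln(0.592593) − 0.25·ln(0.629630) = −0.5·(-0.523247) − 0.25·(-0.462623) = 0.3773.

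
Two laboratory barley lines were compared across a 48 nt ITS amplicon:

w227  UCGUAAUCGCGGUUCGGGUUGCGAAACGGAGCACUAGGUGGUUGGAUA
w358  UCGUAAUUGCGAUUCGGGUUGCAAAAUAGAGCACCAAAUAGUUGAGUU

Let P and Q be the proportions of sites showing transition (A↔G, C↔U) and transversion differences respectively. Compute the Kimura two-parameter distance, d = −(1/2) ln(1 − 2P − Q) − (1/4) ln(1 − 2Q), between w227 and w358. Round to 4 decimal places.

Differing sites — 8:C/U (Ti); 12:G/A (Ti); 23:G/A (Ti); 27:C/U (Ti); 28:G/A (Ti); 35:U/C (Ti); 37:G/A (Ti); 38:G/A (Ti); 40:G/A (Ti); 45:G/A (Ti); 46:A/G (Ti); 48:A/U (Tv).
Of the 12 differences, 11 transitions and 1 transversion over 48 sites: P = 11/48 = 0.229167, Q = 1/48 = 0.020833.
d = −0.5·ln(0.520833) − 0.25·ln(0.958334) = −0.5·(-0.652326) − 0.25·(-0.042559) = 0.3368.

0.3368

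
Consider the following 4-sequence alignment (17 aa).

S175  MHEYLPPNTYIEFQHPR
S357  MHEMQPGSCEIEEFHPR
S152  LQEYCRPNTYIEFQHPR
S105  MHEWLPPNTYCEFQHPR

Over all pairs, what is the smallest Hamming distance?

2

Pairwise Hamming distances:
  S175 vs S357: 8
  S175 vs S152: 4
  S175 vs S105: 2
  S357 vs S152: 11
  S357 vs S105: 9
  S152 vs S105: 6
The smallest is 2, between S175 and S105.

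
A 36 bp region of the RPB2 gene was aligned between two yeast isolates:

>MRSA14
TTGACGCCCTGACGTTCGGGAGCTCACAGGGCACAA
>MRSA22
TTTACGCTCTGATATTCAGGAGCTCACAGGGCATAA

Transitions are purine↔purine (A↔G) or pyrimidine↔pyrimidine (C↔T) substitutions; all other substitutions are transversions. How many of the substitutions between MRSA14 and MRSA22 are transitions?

5

The sequences differ at positions 3 (G/T, transversion), 8 (C/T, transition), 13 (C/T, transition), 14 (G/A, transition), 18 (G/A, transition), 34 (C/T, transition).
Of the 6 differences, 5 transitions and 1 transversion, so the answer is 5.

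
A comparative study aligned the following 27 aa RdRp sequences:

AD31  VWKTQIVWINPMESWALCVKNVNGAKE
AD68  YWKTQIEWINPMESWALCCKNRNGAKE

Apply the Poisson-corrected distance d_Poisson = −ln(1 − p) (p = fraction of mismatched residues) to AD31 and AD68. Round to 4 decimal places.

0.1603

Differing sites — 1:V/Y; 7:V/E; 19:V/C; 22:V/R.
p = 4/27 = 0.148148.
d = −ln(1 − 0.148148) = −ln(0.851852) = 0.1603.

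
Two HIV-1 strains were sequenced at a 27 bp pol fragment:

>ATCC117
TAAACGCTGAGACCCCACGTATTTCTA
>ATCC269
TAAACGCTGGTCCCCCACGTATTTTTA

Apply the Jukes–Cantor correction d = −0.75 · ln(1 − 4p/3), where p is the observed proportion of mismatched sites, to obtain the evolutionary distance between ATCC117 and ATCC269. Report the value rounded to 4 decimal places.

Differing sites — 10:A/G; 11:G/T; 12:A/C; 25:C/T.
p = 4/27 = 0.148148.
d = −0.75 · ln(1 − (4/3)·0.148148) = −0.75 · ln(0.802469) = −0.75 · (-0.220062) = 0.1650.

0.1650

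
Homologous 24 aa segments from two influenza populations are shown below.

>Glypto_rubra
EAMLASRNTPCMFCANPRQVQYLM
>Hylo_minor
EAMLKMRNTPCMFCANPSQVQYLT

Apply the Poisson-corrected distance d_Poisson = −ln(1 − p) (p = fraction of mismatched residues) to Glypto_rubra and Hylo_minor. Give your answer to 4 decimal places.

Differing sites — 5:A/K; 6:S/M; 18:R/S; 24:M/T.
p = 4/24 = 0.166667.
d = −ln(1 − 0.166667) = −ln(0.833333) = 0.1823.

0.1823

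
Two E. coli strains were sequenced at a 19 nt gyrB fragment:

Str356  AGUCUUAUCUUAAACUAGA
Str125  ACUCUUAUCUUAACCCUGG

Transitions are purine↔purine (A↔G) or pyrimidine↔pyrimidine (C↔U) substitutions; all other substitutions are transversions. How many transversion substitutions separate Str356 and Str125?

3

The sequences differ at positions 2 (G/C, transversion), 14 (A/C, transversion), 16 (U/C, transition), 17 (A/U, transversion), 19 (A/G, transition).
Of the 5 differences, 2 transitions and 3 transversions, so the answer is 3.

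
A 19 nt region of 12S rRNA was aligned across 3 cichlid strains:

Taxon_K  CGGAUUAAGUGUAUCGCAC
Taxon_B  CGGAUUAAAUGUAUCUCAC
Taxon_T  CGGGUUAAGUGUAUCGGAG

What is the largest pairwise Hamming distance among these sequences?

Pairwise Hamming distances:
  Taxon_K vs Taxon_B: 2
  Taxon_K vs Taxon_T: 3
  Taxon_B vs Taxon_T: 5
The largest is 5, between Taxon_B and Taxon_T.

5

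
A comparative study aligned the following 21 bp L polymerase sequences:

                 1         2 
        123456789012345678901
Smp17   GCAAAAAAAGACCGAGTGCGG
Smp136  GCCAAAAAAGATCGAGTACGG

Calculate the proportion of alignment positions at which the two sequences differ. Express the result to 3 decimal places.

Differing sites — 3:A/C; 12:C/T; 18:G/A.
There are 3 differences over 21 sites, so p = 3/21 = 0.143.

0.143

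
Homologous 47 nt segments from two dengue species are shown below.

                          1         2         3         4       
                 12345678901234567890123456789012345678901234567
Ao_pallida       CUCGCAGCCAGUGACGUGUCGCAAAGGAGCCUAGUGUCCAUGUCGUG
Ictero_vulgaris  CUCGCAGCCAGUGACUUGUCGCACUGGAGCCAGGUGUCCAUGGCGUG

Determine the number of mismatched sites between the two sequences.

6

Mismatches occur at site 16 (G/U), site 24 (A/C), site 25 (A/U), site 32 (U/A), site 33 (A/G), site 43 (U/G).
That gives 6 mismatches out of 47 aligned sites, so the Hamming distance is 6.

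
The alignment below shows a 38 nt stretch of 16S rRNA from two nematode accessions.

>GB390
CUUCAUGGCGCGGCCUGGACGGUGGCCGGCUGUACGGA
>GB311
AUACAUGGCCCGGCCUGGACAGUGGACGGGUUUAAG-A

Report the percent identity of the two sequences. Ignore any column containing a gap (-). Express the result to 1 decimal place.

Excluding the 1 gap column leaves 37 comparable sites.
Differing sites — 1:C/A; 3:U/A; 10:G/C; 21:G/A; 26:C/A; 30:C/G; 32:G/U; 35:C/A.
29 of the 37 comparable sites match, so the percent identity is 29/37 × 100 = 78.4%.

78.4%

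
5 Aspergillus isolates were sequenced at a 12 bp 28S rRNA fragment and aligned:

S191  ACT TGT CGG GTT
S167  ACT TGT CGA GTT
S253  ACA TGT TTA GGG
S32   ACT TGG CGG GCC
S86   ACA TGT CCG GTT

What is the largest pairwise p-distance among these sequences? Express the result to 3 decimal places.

0.583

Pairwise Hamming distances:
  S191 vs S167: 1
  S191 vs S253: 6
  S191 vs S32: 3
  S191 vs S86: 2
  S167 vs S253: 5
  S167 vs S32: 4
  S167 vs S86: 3
  S253 vs S32: 7
  S253 vs S86: 5
  S32 vs S86: 5
The largest is 7 mismatches, between S253 and S32; p = 7/12 = 0.583.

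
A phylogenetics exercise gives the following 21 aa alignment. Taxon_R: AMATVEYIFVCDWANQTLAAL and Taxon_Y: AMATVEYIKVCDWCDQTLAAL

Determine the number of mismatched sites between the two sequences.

3

Differing sites — 9:F/K; 14:A/C; 15:N/D.
That gives 3 mismatches out of 21 aligned sites, so the Hamming distance is 3.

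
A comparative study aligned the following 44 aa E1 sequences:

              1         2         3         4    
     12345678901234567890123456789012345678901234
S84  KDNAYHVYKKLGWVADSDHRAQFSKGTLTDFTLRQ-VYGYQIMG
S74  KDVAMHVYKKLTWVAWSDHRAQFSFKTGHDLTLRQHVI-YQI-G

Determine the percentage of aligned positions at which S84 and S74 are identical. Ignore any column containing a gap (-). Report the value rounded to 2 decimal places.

Excluding the 3 gap columns leaves 41 comparable sites.
The sequences differ at positions 3 (N/V), 5 (Y/M), 12 (G/T), 16 (D/W), 25 (K/F), 26 (G/K), 28 (L/G), 29 (T/H), 31 (F/L), 38 (Y/I).
31 of the 41 comparable sites match, so the percent identity is 31/41 × 100 = 75.61%.

75.61%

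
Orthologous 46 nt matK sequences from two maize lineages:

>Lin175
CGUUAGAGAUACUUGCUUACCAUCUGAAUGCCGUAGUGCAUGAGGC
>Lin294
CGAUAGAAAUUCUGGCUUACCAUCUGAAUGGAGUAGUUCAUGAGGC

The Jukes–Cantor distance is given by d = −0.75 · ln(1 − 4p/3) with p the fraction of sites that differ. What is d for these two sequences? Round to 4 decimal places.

0.1701

Differing sites — 3:U/A; 8:G/A; 11:A/U; 14:U/G; 31:C/G; 32:C/A; 38:G/U.
p = 7/46 = 0.152174.
d = −0.75 · ln(1 − (4/3)·0.152174) = −0.75 · ln(0.797101) = −0.75 · (-0.226774) = 0.1701.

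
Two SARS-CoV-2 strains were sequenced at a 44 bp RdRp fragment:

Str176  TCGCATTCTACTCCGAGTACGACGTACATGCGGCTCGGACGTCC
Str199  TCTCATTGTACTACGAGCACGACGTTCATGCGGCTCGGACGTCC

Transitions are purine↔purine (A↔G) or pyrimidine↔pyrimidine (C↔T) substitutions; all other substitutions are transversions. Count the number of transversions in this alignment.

The sequences differ at positions 3 (G/T, transversion), 8 (C/G, transversion), 13 (C/A, transversion), 18 (T/C, transition), 26 (A/T, transversion).
Of the 5 differences, 1 transition and 4 transversions, so the answer is 4.

4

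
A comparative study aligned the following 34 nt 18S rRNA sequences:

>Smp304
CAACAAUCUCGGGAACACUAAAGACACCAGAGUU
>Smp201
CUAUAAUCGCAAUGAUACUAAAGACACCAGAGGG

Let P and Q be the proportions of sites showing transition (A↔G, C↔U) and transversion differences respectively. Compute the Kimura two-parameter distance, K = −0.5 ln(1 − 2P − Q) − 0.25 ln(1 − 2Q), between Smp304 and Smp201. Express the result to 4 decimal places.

0.3780

Differing sites — 2:A/U (Tv); 4:C/U (Ti); 9:U/G (Tv); 11:G/A (Ti); 12:G/A (Ti); 13:G/U (Tv); 14:A/G (Ti); 16:C/U (Ti); 33:U/G (Tv); 34:U/G (Tv).
Of the 10 differences, 5 transitions and 5 transversions over 34 sites: P = 5/34 = 0.147059, Q = 5/34 = 0.147059.
d = −0.5·ln(0.558823) − 0.25·ln(0.705882) = −0.5·(-0.581922) − 0.25·(-0.348307) = 0.3780.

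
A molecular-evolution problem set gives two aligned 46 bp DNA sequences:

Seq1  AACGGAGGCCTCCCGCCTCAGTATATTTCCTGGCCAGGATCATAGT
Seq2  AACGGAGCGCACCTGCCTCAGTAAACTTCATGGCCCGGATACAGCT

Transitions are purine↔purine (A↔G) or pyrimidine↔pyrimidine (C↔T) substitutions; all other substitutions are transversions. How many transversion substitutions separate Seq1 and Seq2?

10

Differing sites — 8:G/C (Tv); 9:C/G (Tv); 11:T/A (Tv); 14:C/T (Ti); 24:T/A (Tv); 26:T/C (Ti); 30:C/A (Tv); 36:A/C (Tv); 41:C/A (Tv); 42:A/C (Tv); 43:T/A (Tv); 44:A/G (Ti); 45:G/C (Tv).
Of the 13 differences, 3 transitions and 10 transversions, so the answer is 10.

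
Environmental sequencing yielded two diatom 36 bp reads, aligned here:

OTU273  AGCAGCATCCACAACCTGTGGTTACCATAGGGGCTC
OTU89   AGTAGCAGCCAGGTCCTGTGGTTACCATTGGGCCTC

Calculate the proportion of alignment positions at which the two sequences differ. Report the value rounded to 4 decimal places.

Mismatches occur at site 3 (C→T), site 8 (T→G), site 12 (C→G), site 13 (A→G), site 14 (A→T), site 29 (A→T), site 33 (G→C).
There are 7 differences over 36 sites, so p = 7/36 = 0.1944.

0.1944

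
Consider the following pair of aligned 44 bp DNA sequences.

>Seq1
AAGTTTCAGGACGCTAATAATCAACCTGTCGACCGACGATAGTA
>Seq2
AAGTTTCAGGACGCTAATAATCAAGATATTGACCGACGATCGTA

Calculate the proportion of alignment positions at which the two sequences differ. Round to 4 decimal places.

0.1136

Mismatches occur at site 25 (C/G), site 26 (C/A), site 28 (G/A), site 30 (C/T), site 41 (A/C).
There are 5 differences over 44 sites, so p = 5/44 = 0.1136.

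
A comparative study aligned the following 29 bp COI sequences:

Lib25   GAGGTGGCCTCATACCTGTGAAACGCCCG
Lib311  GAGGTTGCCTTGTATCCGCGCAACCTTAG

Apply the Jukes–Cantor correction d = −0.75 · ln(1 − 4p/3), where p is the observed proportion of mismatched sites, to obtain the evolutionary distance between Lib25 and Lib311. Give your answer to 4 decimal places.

Mismatches occur at site 6 (G↔T), site 11 (C↔T), site 12 (A↔G), site 15 (C↔T), site 17 (T↔C), site 19 (T↔C), site 21 (A↔C), site 25 (G↔C), site 26 (C↔T), site 27 (C↔T), site 28 (C↔A).
p = 11/29 = 0.379310.
d = −0.75 · ln(1 − (4/3)·0.379310) = −0.75 · ln(0.494253) = −0.75 · (-0.704708) = 0.5285.

0.5285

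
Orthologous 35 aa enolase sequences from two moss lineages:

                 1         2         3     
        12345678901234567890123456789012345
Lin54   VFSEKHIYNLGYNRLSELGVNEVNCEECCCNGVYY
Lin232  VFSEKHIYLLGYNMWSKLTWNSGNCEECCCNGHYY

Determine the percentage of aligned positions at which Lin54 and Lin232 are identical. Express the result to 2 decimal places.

Mismatches occur at site 9 (N/L), site 14 (R/M), site 15 (L/W), site 17 (E/K), site 19 (G/T), site 20 (V/W), site 22 (E/S), site 23 (V/G), site 33 (V/H).
26 of the 35 sites match, so the percent identity is 26/35 × 100 = 74.29%.

74.29%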